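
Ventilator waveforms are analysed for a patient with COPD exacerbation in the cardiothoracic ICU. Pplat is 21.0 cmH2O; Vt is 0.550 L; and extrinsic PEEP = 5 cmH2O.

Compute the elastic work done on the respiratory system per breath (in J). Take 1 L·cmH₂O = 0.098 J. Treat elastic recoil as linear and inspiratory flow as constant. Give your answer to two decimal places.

0.43

Elastic work ≈ ½ × (Pplat − PEEP) × Vt = 0.5 × (21.0 − 5) × 0.550 L = 0.5 × 16.0 × 0.550 = 4.4 L·cmH2O.
× 0.098 J/(L·cmH2O) → 0.4312 J.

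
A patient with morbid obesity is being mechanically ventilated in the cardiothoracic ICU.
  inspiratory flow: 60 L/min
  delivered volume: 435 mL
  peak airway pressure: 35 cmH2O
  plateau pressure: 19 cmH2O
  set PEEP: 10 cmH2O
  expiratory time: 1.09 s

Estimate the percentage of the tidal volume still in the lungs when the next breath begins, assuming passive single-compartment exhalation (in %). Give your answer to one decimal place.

24.4

Flow: 60 L/min ÷ 60 = 1 L/s.
R = (PIP − Pplat)/V̇ = (35 − 19) / 1 = 16.0/1 = 16.0 cmH2O·s/L.
C = Vt/(Pplat − PEEP) = 435.0 / (19 − 10) = 435.0/9.0 = 48.333 mL/cmH2O.
τ = R × C = 16.0 × 0.04833 L/cmH2O = 0.7733 s.
Fraction remaining at end-expiration = e^(−Te/τ) = e^(−1.09/0.7733) = 0.2443 → 24.43%.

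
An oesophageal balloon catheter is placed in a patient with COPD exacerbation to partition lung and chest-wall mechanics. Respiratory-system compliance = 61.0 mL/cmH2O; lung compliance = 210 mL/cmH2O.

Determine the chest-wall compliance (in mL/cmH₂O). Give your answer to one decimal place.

86.0

1/Ccw = 1/Crs − 1/CL.
1/Ccw = 1/61.0 − 1/210 = 0.01163.
Ccw = 85.985 mL/cmH2O.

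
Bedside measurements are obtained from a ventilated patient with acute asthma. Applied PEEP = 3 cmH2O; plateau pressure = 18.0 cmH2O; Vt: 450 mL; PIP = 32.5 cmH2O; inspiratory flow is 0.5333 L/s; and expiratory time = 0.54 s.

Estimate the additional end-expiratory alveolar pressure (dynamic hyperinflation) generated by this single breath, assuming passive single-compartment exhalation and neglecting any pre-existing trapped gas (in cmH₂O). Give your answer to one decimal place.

R = (PIP − Pplat)/V̇ = (32.5 − 18.0) / 0.5333 = 14.5/0.5333 = 27.189 cmH2O·s/L.
C = Vt/(Pplat − PEEP) = 450.0 / (18.0 − 3) = 450.0/15.0 = 30.0 mL/cmH2O.
τ = R × C = 27.189 × 0.03 L/cmH2O = 0.8157 s.
Fraction remaining = e^(−Te/τ) = e^(−0.54/0.8157) = 0.5158; trapped volume = 450.0 × 0.5158 = 232.11 mL.
Additional alveolar pressure from trapping ≈ V_trapped / C = 232.11 / 30.0 = 7.737 cmH2O.

7.7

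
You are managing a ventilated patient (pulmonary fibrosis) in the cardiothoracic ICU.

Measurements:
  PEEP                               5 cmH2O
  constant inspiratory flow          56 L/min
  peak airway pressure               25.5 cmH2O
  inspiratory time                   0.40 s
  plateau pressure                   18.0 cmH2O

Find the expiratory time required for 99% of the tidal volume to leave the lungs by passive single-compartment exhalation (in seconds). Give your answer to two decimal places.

1.06

Flow: 56 L/min ÷ 60 = 0.9333 L/s.
Vt = flow × Ti = 0.9333 L/s × 0.40 s × 1000 mL/L = 373.32 mL.
R = (PIP − Pplat)/V̇ = (25.5 − 18.0) / 0.9333 = 7.5/0.9333 = 8.036 cmH2O·s/L.
C = Vt/(Pplat − PEEP) = 373.32 / (18.0 − 5) = 373.32/13.0 = 28.717 mL/cmH2O.
τ = R × C = 8.036 × 0.02872 L/cmH2O = 0.2308 s.
t = −τ·ln(1 − 0.99) = −0.2308·ln(0.01) = 1.063 s.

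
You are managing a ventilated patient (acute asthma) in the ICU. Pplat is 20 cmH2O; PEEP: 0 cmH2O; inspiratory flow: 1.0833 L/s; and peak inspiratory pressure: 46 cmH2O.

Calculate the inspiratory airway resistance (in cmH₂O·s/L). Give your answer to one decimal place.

24.0

Raw = (PIP − Pplat) / flow = (46 − 20) / 1.0833 = 26.0 / 1.0833 = 24.001 cmH2O·s/L.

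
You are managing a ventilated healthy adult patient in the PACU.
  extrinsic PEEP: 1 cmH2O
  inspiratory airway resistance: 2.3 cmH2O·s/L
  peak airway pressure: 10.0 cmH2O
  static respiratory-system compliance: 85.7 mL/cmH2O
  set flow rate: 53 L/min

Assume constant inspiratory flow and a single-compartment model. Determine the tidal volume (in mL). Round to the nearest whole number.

Flow: 53 L/min ÷ 60 = 0.8833 L/s.
Equation of motion (constant flow): PIP = Vt/C + R·V̇ + PEEP.
Vt/C = PIP − R·V̇ − PEEP = 10.0 − 2.032 − 1 = 6.968 cmH2O.
Vt = C × 6.968 = 85.7 × 6.968 = 597.16 mL.

597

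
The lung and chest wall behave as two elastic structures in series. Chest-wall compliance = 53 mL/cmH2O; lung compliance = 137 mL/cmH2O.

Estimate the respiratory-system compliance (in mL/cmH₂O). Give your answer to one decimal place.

38.2

Lung and chest wall are elastances in series: 1/Crs = 1/CL + 1/Ccw.
1/Crs = 1/137 + 1/53 = 0.02617.
Crs = 38.212 mL/cmH2O.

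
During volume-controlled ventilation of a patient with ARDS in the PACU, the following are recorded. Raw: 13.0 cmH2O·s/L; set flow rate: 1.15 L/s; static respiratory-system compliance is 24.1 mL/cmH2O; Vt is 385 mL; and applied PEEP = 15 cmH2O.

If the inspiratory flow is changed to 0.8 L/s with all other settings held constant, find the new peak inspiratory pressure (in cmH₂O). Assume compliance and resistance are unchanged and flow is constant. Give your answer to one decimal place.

PIP = Vt/C + R·V̇ + PEEP (constant-flow equation of motion).
Only the resistive term changes: ΔPIP = R × ΔV̇ = 13.0 × (0.8 − 1.15) = 13.0 × -0.35 = -4.55 cmH2O.
Original PIP = 385/24.1 + 13.0×1.15 + 15 = 45.925 cmH2O; new PIP = 45.925 + (-4.55) = 41.375 cmH2O.

41.4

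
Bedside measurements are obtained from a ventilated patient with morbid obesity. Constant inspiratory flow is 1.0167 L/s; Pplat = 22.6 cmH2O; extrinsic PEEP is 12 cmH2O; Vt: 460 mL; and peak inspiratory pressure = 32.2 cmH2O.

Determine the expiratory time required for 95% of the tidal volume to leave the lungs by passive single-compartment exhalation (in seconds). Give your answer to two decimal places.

1.23

R = (PIP − Pplat)/V̇ = (32.2 − 22.6) / 1.0167 = 9.6/1.0167 = 9.442 cmH2O·s/L.
C = Vt/(Pplat − PEEP) = 460.0 / (22.6 − 12) = 460.0/10.6 = 43.396 mL/cmH2O.
τ = R × C = 9.442 × 0.0434 L/cmH2O = 0.4098 s.
t = −τ·ln(1 − 0.95) = −0.4098·ln(0.05) = 1.228 s.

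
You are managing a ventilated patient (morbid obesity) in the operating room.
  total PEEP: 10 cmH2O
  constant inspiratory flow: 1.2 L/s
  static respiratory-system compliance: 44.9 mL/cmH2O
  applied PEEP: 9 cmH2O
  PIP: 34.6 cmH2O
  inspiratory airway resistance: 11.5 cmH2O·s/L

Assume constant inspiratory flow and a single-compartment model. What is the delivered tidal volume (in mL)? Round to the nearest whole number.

485

Total PEEP = 10 cmH2O (set 9 + intrinsic 1); this is the baseline alveolar pressure.
Equation of motion (constant flow): PIP = Vt/C + R·V̇ + PEEP.
Vt/C = PIP − R·V̇ − PEEP = 34.6 − 13.8 − 10 = 10.8 cmH2O.
Vt = C × 10.8 = 44.9 × 10.8 = 484.92 mL.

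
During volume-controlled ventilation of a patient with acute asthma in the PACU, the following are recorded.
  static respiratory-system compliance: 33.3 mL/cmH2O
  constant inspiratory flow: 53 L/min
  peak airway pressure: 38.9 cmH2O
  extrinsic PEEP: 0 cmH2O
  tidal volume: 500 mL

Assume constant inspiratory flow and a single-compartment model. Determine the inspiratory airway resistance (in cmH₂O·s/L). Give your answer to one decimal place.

27.0

Flow: 53 L/min ÷ 60 = 0.8833 L/s.
Equation of motion (constant flow): PIP = Vt/C + R·V̇ + PEEP.
R·V̇ = PIP − Vt/C − PEEP = 38.9 − 500/33.3 − 0 = 38.9 − 15.015 − 0 = 23.885 cmH2O.
R = 23.885 / 0.8833 = 27.041 cmH2O·s/L.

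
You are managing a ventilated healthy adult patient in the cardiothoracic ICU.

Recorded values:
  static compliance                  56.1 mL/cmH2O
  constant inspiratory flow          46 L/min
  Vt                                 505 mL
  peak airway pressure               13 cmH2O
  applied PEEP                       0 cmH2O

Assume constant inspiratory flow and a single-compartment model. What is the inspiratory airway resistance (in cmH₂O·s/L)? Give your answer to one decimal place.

Flow: 46 L/min ÷ 60 = 0.7667 L/s.
Equation of motion (constant flow): PIP = Vt/C + R·V̇ + PEEP.
R·V̇ = PIP − Vt/C − PEEP = 13 − 505/56.1 − 0 = 13 − 9.002 − 0 = 3.998 cmH2O.
R = 3.998 / 0.7667 = 5.215 cmH2O·s/L.

5.2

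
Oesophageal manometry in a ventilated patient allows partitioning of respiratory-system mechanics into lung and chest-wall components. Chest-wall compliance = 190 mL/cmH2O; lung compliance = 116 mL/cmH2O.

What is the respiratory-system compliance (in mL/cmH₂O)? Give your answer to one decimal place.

72.0

Lung and chest wall are elastances in series: 1/Crs = 1/CL + 1/Ccw.
1/Crs = 1/116 + 1/190 = 0.01388.
Crs = 72.046 mL/cmH2O.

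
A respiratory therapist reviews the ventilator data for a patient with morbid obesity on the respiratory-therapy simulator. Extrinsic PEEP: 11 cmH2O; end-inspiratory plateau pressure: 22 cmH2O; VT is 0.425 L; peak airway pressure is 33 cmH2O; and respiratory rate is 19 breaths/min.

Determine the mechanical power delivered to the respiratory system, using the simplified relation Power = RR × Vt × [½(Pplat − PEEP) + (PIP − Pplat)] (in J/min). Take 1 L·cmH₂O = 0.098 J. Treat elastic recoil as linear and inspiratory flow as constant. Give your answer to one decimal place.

13.1

Per-breath work = Vt × [½(Pplat−PEEP) + (PIP−Pplat)] = 0.425 × [0.5×11.0 + 11.0] = 0.425 × 16.5 = 7.013 L·cmH2O.
Power = 19 × 7.013 = 133.25 L·cmH2O/min.
× 0.098 J/(L·cmH2O) → 13.059 J/min.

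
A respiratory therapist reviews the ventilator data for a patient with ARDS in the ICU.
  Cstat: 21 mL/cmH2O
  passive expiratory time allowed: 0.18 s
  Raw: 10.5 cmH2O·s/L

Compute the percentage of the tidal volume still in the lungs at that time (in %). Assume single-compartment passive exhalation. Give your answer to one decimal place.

τ = R × C = 10.5 × 21 mL/cmH2O = 10.5 × 0.021 L/cmH2O = 0.2205 s.
Passive exhalation: V(t)/V₀ = e^(−t/τ) = e^(−0.18/0.2205) = 0.4421.
Fraction remaining = 0.4421 → 44.21%.

44.2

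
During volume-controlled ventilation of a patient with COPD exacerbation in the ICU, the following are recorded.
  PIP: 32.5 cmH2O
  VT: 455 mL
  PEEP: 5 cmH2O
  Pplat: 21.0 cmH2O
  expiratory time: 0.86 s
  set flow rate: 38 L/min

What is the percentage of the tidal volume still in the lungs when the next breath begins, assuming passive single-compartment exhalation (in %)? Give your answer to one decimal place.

Flow: 38 L/min ÷ 60 = 0.6333 L/s.
R = (PIP − Pplat)/V̇ = (32.5 − 21.0) / 0.6333 = 11.5/0.6333 = 18.159 cmH2O·s/L.
C = Vt/(Pplat − PEEP) = 455.0 / (21.0 − 5) = 455.0/16.0 = 28.438 mL/cmH2O.
τ = R × C = 18.159 × 0.02844 L/cmH2O = 0.5164 s.
Fraction remaining at end-expiration = e^(−Te/τ) = e^(−0.86/0.5164) = 0.1891 → 18.91%.

18.9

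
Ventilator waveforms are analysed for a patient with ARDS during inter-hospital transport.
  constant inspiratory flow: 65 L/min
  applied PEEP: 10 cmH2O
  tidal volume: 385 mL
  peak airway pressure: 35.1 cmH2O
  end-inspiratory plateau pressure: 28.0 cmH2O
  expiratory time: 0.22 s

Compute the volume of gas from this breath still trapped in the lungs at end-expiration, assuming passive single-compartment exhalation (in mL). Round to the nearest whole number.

Flow: 65 L/min ÷ 60 = 1.0833 L/s.
R = (PIP − Pplat)/V̇ = (35.1 − 28.0) / 1.0833 = 7.1/1.0833 = 6.554 cmH2O·s/L.
C = Vt/(Pplat − PEEP) = 385.0 / (28.0 − 10) = 385.0/18.0 = 21.389 mL/cmH2O.
τ = R × C = 6.554 × 0.02139 L/cmH2O = 0.1402 s.
Fraction remaining = e^(−Te/τ) = e^(−0.22/0.1402) = 0.2082.
Trapped volume = 385.0 × 0.2082 = 80.157 mL.

80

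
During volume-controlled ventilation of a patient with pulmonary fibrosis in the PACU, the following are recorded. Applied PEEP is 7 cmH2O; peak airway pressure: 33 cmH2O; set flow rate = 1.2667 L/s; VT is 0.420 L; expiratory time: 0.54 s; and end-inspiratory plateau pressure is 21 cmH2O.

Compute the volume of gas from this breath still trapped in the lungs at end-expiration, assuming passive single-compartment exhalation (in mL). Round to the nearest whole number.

63

R = (PIP − Pplat)/V̇ = (33 − 21) / 1.2667 = 12.0/1.2667 = 9.473 cmH2O·s/L.
C = Vt/(Pplat − PEEP) = 420.0 / (21 − 7) = 420.0/14.0 = 30.0 mL/cmH2O.
τ = R × C = 9.473 × 0.03 L/cmH2O = 0.2842 s.
Fraction remaining = e^(−Te/τ) = e^(−0.54/0.2842) = 0.1496.
Trapped volume = 420.0 × 0.1496 = 62.832 mL.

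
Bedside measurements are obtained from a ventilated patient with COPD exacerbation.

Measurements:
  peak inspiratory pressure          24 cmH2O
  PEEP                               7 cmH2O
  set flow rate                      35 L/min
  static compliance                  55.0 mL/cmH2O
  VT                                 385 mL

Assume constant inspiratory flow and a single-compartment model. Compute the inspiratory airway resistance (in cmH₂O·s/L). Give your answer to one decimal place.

17.1

Flow: 35 L/min ÷ 60 = 0.5833 L/s.
Equation of motion (constant flow): PIP = Vt/C + R·V̇ + PEEP.
R·V̇ = PIP − Vt/C − PEEP = 24 − 385/55.0 − 7 = 24 − 7.0 − 7 = 10.0 cmH2O.
R = 10.0 / 0.5833 = 17.144 cmH2O·s/L.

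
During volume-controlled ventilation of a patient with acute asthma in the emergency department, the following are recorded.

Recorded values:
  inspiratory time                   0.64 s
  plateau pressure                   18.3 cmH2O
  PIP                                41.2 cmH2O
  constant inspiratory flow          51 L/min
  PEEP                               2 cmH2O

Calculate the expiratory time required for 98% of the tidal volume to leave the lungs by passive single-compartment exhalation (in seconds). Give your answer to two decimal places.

3.52

Flow: 51 L/min ÷ 60 = 0.85 L/s.
Vt = flow × Ti = 0.85 L/s × 0.64 s × 1000 mL/L = 544.0 mL.
R = (PIP − Pplat)/V̇ = (41.2 − 18.3) / 0.85 = 22.9/0.85 = 26.941 cmH2O·s/L.
C = Vt/(Pplat − PEEP) = 544.0 / (18.3 − 2) = 544.0/16.3 = 33.374 mL/cmH2O.
τ = R × C = 26.941 × 0.03337 L/cmH2O = 0.899 s.
t = −τ·ln(1 − 0.98) = −0.899·ln(0.02) = 3.517 s.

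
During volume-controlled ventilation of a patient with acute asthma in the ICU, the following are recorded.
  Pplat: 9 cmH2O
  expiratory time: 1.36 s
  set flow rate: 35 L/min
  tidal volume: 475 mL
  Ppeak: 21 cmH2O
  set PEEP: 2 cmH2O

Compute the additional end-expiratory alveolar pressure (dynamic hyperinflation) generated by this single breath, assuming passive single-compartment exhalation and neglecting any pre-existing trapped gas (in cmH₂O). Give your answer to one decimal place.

Flow: 35 L/min ÷ 60 = 0.5833 L/s.
R = (PIP − Pplat)/V̇ = (21 − 9) / 0.5833 = 12.0/0.5833 = 20.573 cmH2O·s/L.
C = Vt/(Pplat − PEEP) = 475.0 / (9 − 2) = 475.0/7.0 = 67.857 mL/cmH2O.
τ = R × C = 20.573 × 0.06786 L/cmH2O = 1.396 s.
Fraction remaining = e^(−Te/τ) = e^(−1.36/1.396) = 0.3775; trapped volume = 475.0 × 0.3775 = 179.31 mL.
Additional alveolar pressure from trapping ≈ V_trapped / C = 179.31 / 67.857 = 2.642 cmH2O.

2.6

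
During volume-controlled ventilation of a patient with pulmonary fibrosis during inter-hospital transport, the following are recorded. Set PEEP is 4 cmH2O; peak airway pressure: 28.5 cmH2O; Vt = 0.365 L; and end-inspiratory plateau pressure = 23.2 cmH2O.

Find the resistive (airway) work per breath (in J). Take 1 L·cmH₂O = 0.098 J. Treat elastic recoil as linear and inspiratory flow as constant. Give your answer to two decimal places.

With constant inspiratory flow the resistive pressure is constant at PIP − Pplat = 28.5 − 23.2 = 5.3 cmH2O, so resistive work = 5.3 × 0.365 = 1.935 L·cmH2O.
× 0.098 J/(L·cmH2O) → 0.1896 J.

0.19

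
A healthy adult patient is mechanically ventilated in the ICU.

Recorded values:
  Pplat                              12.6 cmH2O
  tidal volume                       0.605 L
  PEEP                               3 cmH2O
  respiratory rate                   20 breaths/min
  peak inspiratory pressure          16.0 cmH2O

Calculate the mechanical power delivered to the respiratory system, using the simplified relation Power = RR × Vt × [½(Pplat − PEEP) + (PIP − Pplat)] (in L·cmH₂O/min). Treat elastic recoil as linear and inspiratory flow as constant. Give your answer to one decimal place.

Per-breath work = Vt × [½(Pplat−PEEP) + (PIP−Pplat)] = 0.605 × [0.5×9.6 + 3.4] = 0.605 × 8.2 = 4.961 L·cmH2O.
Power = 20 × 4.961 = 99.22 L·cmH2O/min.

99.2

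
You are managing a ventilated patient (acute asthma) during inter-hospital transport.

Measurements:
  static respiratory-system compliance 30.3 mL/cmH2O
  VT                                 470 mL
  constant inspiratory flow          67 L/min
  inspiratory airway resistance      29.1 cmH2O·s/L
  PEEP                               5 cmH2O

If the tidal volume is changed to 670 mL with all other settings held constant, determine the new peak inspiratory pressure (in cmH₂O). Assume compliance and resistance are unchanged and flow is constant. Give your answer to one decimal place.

Flow: 67 L/min ÷ 60 = 1.1167 L/s.
PIP = Vt/C + R·V̇ + PEEP (constant-flow equation of motion).
Only the elastic term changes: ΔPIP = ΔVt / C = (670 − 470) / 30.3 = 6.601 cmH2O.
Original PIP = 470/30.3 + 29.1×1.1167 + 5 = 53.008 cmH2O; new PIP = 53.008 + (6.601) = 59.609 cmH2O.

59.6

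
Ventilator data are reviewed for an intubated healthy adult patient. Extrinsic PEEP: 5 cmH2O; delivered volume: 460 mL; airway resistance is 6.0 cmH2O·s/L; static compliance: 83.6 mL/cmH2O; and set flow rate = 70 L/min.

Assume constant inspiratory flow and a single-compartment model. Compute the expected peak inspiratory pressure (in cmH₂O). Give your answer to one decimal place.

Flow: 70 L/min ÷ 60 = 1.1667 L/s.
Equation of motion (constant flow): PIP = Vt/C + R·V̇ + PEEP.
PIP = 460/83.6 + 6.0×1.1667 + 5 = 5.502 + 7.0 + 5 = 17.502 cmH2O.

17.5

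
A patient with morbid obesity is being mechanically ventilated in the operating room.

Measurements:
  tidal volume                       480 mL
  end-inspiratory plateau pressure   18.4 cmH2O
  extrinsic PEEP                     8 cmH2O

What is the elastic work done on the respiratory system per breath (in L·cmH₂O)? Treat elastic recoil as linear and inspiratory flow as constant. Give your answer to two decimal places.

2.50

Elastic work ≈ ½ × (Pplat − PEEP) × Vt = 0.5 × (18.4 − 8) × 0.480 L = 0.5 × 10.4 × 0.480 = 2.496 L·cmH2O.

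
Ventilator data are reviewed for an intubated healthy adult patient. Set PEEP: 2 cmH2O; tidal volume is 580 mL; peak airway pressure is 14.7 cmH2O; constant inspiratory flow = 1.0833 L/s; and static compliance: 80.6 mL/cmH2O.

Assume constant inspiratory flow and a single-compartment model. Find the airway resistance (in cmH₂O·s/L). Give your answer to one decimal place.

Equation of motion (constant flow): PIP = Vt/C + R·V̇ + PEEP.
R·V̇ = PIP − Vt/C − PEEP = 14.7 − 580/80.6 − 2 = 14.7 − 7.196 − 2 = 5.504 cmH2O.
R = 5.504 / 1.0833 = 5.081 cmH2O·s/L.

5.1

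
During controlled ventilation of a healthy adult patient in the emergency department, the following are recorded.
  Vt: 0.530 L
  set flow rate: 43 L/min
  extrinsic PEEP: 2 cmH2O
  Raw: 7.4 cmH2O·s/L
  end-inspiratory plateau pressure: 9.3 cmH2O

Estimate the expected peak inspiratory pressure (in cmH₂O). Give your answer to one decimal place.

Flow: 43 L/min ÷ 60 = 0.7167 L/s.
PIP = Pplat + Raw × flow = 9.3 + 7.4 × 0.7167 = 9.3 + 5.304 = 14.604 cmH2O.

14.6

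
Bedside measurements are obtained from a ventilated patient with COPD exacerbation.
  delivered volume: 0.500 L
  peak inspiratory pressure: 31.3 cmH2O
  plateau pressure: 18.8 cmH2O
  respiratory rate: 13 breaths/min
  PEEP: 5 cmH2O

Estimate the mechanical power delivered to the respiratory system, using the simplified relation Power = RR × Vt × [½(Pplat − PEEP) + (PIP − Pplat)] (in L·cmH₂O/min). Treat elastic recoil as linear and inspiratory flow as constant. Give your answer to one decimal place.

126.1

Per-breath work = Vt × [½(Pplat−PEEP) + (PIP−Pplat)] = 0.500 × [0.5×13.8 + 12.5] = 0.500 × 19.4 = 9.7 L·cmH2O.
Power = 13 × 9.7 = 126.1 L·cmH2O/min.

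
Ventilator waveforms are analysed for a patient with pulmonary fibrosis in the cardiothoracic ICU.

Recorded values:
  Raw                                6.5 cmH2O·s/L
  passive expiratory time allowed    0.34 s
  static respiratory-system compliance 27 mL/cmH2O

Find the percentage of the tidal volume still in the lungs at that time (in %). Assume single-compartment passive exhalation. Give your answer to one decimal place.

τ = R × C = 6.5 × 27 mL/cmH2O = 6.5 × 0.027 L/cmH2O = 0.1755 s.
Passive exhalation: V(t)/V₀ = e^(−t/τ) = e^(−0.34/0.1755) = 0.1441.
Fraction remaining = 0.1441 → 14.41%.

14.4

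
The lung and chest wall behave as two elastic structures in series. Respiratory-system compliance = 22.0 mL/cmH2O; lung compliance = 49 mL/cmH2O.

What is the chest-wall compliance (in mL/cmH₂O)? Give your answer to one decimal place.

39.9

1/Ccw = 1/Crs − 1/CL.
1/Ccw = 1/22.0 − 1/49 = 0.02505.
Ccw = 39.92 mL/cmH2O.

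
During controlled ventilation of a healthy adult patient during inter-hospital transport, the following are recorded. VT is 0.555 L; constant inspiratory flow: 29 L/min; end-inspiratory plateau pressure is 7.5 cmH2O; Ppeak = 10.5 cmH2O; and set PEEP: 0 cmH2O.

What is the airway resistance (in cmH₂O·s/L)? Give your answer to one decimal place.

Flow: 29 L/min ÷ 60 = 0.4833 L/s.
Raw = (PIP − Pplat) / flow = (10.5 − 7.5) / 0.4833 = 3.0 / 0.4833 = 6.207 cmH2O·s/L.

6.2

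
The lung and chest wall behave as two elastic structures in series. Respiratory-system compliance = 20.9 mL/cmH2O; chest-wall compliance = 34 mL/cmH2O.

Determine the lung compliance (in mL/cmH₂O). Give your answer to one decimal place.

54.2

1/CL = 1/Crs − 1/Ccw.
1/CL = 1/20.9 − 1/34 = 0.01844.
CL = 54.23 mL/cmH2O.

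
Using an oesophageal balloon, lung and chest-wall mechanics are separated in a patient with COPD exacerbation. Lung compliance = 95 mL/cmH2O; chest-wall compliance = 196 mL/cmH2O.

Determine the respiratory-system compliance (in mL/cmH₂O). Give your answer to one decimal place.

Lung and chest wall are elastances in series: 1/Crs = 1/CL + 1/Ccw.
1/Crs = 1/95 + 1/196 = 0.01563.
Crs = 63.98 mL/cmH2O.

64.0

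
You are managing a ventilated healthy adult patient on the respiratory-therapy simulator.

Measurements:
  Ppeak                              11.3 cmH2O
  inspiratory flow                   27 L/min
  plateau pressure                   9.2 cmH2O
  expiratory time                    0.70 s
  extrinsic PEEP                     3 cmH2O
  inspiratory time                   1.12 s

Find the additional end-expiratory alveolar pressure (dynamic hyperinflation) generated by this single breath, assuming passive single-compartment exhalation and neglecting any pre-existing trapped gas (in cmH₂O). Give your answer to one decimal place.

Flow: 27 L/min ÷ 60 = 0.45 L/s.
Vt = flow × Ti = 0.45 L/s × 1.12 s × 1000 mL/L = 504.0 mL.
R = (PIP − Pplat)/V̇ = (11.3 − 9.2) / 0.45 = 2.1/0.45 = 4.667 cmH2O·s/L.
C = Vt/(Pplat − PEEP) = 504.0 / (9.2 − 3) = 504.0/6.2 = 81.29 mL/cmH2O.
τ = R × C = 4.667 × 0.08129 L/cmH2O = 0.3794 s.
Fraction remaining = e^(−Te/τ) = e^(−0.70/0.3794) = 0.158; trapped volume = 504.0 × 0.158 = 79.632 mL.
Additional alveolar pressure from trapping ≈ V_trapped / C = 79.632 / 81.29 = 0.9796 cmH2O.

1.0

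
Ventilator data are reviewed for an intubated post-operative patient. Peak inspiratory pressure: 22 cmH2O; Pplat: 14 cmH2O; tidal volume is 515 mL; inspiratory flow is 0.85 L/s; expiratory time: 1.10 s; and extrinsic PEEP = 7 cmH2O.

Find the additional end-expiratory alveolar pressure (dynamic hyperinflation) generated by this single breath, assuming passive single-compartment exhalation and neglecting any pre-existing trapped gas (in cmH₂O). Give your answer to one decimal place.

1.4

R = (PIP − Pplat)/V̇ = (22 − 14) / 0.85 = 8.0/0.85 = 9.412 cmH2O·s/L.
C = Vt/(Pplat − PEEP) = 515.0 / (14 − 7) = 515.0/7.0 = 73.571 mL/cmH2O.
τ = R × C = 9.412 × 0.07357 L/cmH2O = 0.6924 s.
Fraction remaining = e^(−Te/τ) = e^(−1.10/0.6924) = 0.2042; trapped volume = 515.0 × 0.2042 = 105.16 mL.
Additional alveolar pressure from trapping ≈ V_trapped / C = 105.16 / 73.571 = 1.429 cmH2O.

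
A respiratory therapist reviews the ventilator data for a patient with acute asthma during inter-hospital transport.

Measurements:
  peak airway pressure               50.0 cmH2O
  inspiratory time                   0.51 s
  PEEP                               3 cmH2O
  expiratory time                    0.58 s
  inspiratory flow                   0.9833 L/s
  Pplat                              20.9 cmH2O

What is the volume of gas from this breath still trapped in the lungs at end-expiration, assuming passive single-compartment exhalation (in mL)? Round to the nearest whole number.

Vt = flow × Ti = 0.9833 L/s × 0.51 s × 1000 mL/L = 501.48 mL.
R = (PIP − Pplat)/V̇ = (50.0 − 20.9) / 0.9833 = 29.1/0.9833 = 29.594 cmH2O·s/L.
C = Vt/(Pplat − PEEP) = 501.48 / (20.9 − 3) = 501.48/17.9 = 28.016 mL/cmH2O.
τ = R × C = 29.594 × 0.02802 L/cmH2O = 0.8292 s.
Fraction remaining = e^(−Te/τ) = e^(−0.58/0.8292) = 0.4968.
Trapped volume = 501.48 × 0.4968 = 249.14 mL.

249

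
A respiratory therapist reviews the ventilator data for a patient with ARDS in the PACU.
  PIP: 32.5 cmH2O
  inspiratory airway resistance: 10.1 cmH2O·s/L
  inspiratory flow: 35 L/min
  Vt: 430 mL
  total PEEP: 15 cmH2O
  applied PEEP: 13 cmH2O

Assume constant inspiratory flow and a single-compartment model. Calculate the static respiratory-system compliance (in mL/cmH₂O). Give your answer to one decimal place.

Flow: 35 L/min ÷ 60 = 0.5833 L/s.
Total PEEP = 15 cmH2O (set 13 + intrinsic 2); this is the baseline alveolar pressure.
Equation of motion (constant flow): PIP = Vt/C + R·V̇ + PEEP.
Vt/C = PIP − R·V̇ − PEEP = 32.5 − 10.1×0.5833 − 15 = 32.5 − 5.891 − 15 = 11.609 cmH2O.
C = Vt / 11.609 = 430 / 11.609 = 37.04 mL/cmH2O.

37.0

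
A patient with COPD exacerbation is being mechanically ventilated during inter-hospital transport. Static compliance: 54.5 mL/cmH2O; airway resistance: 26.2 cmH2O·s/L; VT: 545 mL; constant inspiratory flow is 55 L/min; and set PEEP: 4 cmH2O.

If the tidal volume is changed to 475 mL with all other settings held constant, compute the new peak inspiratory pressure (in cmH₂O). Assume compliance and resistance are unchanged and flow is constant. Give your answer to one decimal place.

36.7

Flow: 55 L/min ÷ 60 = 0.9167 L/s.
PIP = Vt/C + R·V̇ + PEEP (constant-flow equation of motion).
Only the elastic term changes: ΔPIP = ΔVt / C = (475 − 545) / 54.5 = -1.284 cmH2O.
Original PIP = 545/54.5 + 26.2×0.9167 + 4 = 38.018 cmH2O; new PIP = 38.018 + (-1.284) = 36.734 cmH2O.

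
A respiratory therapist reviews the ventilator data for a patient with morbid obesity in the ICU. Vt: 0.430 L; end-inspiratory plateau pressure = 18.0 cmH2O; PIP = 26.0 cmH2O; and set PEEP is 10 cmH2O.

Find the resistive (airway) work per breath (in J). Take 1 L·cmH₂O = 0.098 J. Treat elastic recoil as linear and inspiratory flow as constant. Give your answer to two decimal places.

0.34

With constant inspiratory flow the resistive pressure is constant at PIP − Pplat = 26.0 − 18.0 = 8.0 cmH2O, so resistive work = 8.0 × 0.430 = 3.44 L·cmH2O.
× 0.098 J/(L·cmH2O) → 0.3371 J.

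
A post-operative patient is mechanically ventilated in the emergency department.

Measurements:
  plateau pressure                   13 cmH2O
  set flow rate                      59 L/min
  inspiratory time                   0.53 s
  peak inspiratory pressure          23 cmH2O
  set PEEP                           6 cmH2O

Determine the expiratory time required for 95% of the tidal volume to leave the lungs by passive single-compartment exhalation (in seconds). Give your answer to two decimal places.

Flow: 59 L/min ÷ 60 = 0.9833 L/s.
Vt = flow × Ti = 0.9833 L/s × 0.53 s × 1000 mL/L = 521.15 mL.
R = (PIP − Pplat)/V̇ = (23 − 13) / 0.9833 = 10.0/0.9833 = 10.17 cmH2O·s/L.
C = Vt/(Pplat − PEEP) = 521.15 / (13 − 6) = 521.15/7.0 = 74.45 mL/cmH2O.
τ = R × C = 10.17 × 0.07445 L/cmH2O = 0.7572 s.
t = −τ·ln(1 − 0.95) = −0.7572·ln(0.05) = 2.268 s.

2.27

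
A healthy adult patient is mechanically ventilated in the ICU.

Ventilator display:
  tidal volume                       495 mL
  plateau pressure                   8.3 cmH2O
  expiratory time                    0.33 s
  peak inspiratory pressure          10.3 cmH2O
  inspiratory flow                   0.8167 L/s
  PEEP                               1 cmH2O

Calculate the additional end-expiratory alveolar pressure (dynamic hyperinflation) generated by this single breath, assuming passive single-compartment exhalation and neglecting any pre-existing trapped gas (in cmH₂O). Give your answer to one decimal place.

R = (PIP − Pplat)/V̇ = (10.3 − 8.3) / 0.8167 = 2.0/0.8167 = 2.449 cmH2O·s/L.
C = Vt/(Pplat − PEEP) = 495.0 / (8.3 − 1) = 495.0/7.3 = 67.808 mL/cmH2O.
τ = R × C = 2.449 × 0.06781 L/cmH2O = 0.1661 s.
Fraction remaining = e^(−Te/τ) = e^(−0.33/0.1661) = 0.1371; trapped volume = 495.0 × 0.1371 = 67.865 mL.
Additional alveolar pressure from trapping ≈ V_trapped / C = 67.865 / 67.808 = 1.001 cmH2O.

1.0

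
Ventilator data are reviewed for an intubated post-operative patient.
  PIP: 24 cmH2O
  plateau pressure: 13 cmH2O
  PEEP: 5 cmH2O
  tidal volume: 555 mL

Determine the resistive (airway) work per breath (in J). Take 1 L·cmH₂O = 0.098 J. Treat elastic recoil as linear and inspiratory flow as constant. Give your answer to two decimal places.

0.60

With constant inspiratory flow the resistive pressure is constant at PIP − Pplat = 24 − 13 = 11.0 cmH2O, so resistive work = 11.0 × 0.555 = 6.105 L·cmH2O.
× 0.098 J/(L·cmH2O) → 0.5983 J.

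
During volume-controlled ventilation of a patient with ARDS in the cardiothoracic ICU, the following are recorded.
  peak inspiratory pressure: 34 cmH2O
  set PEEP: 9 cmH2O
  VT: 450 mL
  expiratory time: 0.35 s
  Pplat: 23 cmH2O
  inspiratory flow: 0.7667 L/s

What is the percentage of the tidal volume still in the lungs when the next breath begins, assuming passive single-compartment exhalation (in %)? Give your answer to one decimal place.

46.8

R = (PIP − Pplat)/V̇ = (34 − 23) / 0.7667 = 11.0/0.7667 = 14.347 cmH2O·s/L.
C = Vt/(Pplat − PEEP) = 450.0 / (23 − 9) = 450.0/14.0 = 32.143 mL/cmH2O.
τ = R × C = 14.347 × 0.03214 L/cmH2O = 0.4611 s.
Fraction remaining at end-expiration = e^(−Te/τ) = e^(−0.35/0.4611) = 0.4681 → 46.81%.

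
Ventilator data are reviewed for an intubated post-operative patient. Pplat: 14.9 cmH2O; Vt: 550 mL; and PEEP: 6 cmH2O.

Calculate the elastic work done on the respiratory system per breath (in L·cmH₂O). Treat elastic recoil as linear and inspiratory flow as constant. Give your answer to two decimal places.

Elastic work ≈ ½ × (Pplat − PEEP) × Vt = 0.5 × (14.9 − 6) × 0.550 L = 0.5 × 8.9 × 0.550 = 2.448 L·cmH2O.

2.45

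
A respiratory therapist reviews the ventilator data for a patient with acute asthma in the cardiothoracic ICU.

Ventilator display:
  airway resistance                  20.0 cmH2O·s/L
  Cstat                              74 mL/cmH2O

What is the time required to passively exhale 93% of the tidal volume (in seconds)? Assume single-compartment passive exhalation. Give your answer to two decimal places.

τ = R × C = 20.0 × 74 mL/cmH2O = 20.0 × 0.074 L/cmH2O = 1.48 s.
Exhaled fraction f = 1 − e^(−t/τ) → t = −τ·ln(1 − f) = −1.48·ln(0.07) = 3.936 s.

3.94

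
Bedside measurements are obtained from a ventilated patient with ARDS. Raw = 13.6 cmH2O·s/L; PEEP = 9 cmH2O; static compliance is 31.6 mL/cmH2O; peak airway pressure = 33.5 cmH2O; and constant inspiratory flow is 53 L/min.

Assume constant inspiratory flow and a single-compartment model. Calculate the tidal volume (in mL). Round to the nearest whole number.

395

Flow: 53 L/min ÷ 60 = 0.8833 L/s.
Equation of motion (constant flow): PIP = Vt/C + R·V̇ + PEEP.
Vt/C = PIP − R·V̇ − PEEP = 33.5 − 12.013 − 9 = 12.487 cmH2O.
Vt = C × 12.487 = 31.6 × 12.487 = 394.59 mL.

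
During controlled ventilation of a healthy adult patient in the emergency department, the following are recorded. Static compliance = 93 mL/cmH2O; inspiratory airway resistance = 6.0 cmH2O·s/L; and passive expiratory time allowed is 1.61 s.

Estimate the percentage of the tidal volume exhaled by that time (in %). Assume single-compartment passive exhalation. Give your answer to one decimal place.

94.4

τ = R × C = 6.0 × 93 mL/cmH2O = 6.0 × 0.093 L/cmH2O = 0.558 s.
Passive exhalation: V(t)/V₀ = e^(−t/τ) = e^(−1.61/0.558) = 0.05584.
Fraction exhaled = 1 − 0.05584 = 0.9442 → 94.42%.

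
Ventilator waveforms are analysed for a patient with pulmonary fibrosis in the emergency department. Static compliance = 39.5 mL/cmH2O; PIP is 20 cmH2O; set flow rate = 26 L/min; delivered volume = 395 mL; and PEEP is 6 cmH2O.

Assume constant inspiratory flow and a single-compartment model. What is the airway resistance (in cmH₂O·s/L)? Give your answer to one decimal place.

9.2

Flow: 26 L/min ÷ 60 = 0.4333 L/s.
Equation of motion (constant flow): PIP = Vt/C + R·V̇ + PEEP.
R·V̇ = PIP − Vt/C − PEEP = 20 − 395/39.5 − 6 = 20 − 10.0 − 6 = 4.0 cmH2O.
R = 4.0 / 0.4333 = 9.231 cmH2O·s/L.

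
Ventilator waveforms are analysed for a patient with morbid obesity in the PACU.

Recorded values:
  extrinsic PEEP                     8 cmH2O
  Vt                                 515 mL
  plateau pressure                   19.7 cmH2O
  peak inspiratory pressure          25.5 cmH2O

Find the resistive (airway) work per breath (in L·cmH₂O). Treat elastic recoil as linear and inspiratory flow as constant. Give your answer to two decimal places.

2.99

With constant inspiratory flow the resistive pressure is constant at PIP − Pplat = 25.5 − 19.7 = 5.8 cmH2O, so resistive work = 5.8 × 0.515 = 2.987 L·cmH2O.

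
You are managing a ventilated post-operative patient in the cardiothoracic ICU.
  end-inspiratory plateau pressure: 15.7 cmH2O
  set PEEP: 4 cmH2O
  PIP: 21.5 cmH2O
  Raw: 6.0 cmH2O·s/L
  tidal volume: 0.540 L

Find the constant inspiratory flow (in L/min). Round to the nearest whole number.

flow = (PIP − Pplat) / Raw = (21.5 − 15.7) / 6.0 = 0.9667 L/s × 60 = 58.002 L/min.

58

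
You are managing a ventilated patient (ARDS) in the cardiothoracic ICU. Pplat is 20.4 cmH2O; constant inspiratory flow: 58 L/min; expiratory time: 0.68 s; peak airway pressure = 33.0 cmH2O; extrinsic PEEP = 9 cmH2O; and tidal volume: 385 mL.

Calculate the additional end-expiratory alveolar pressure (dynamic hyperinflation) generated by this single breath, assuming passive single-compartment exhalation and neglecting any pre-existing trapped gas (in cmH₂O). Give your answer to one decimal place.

Flow: 58 L/min ÷ 60 = 0.9667 L/s.
R = (PIP − Pplat)/V̇ = (33.0 − 20.4) / 0.9667 = 12.6/0.9667 = 13.034 cmH2O·s/L.
C = Vt/(Pplat − PEEP) = 385.0 / (20.4 − 9) = 385.0/11.4 = 33.772 mL/cmH2O.
τ = R × C = 13.034 × 0.03377 L/cmH2O = 0.4402 s.
Fraction remaining = e^(−Te/τ) = e^(−0.68/0.4402) = 0.2134; trapped volume = 385.0 × 0.2134 = 82.159 mL.
Additional alveolar pressure from trapping ≈ V_trapped / C = 82.159 / 33.772 = 2.433 cmH2O.

2.4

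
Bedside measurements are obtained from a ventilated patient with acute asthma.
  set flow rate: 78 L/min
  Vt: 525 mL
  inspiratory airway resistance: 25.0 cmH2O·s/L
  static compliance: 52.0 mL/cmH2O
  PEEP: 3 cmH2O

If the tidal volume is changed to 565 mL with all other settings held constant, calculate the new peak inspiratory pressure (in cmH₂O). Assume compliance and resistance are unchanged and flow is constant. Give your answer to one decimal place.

Flow: 78 L/min ÷ 60 = 1.3 L/s.
PIP = Vt/C + R·V̇ + PEEP (constant-flow equation of motion).
Only the elastic term changes: ΔPIP = ΔVt / C = (565 − 525) / 52.0 = 0.7692 cmH2O.
Original PIP = 525/52.0 + 25.0×1.3 + 3 = 45.596 cmH2O; new PIP = 45.596 + (0.7692) = 46.365 cmH2O.

46.4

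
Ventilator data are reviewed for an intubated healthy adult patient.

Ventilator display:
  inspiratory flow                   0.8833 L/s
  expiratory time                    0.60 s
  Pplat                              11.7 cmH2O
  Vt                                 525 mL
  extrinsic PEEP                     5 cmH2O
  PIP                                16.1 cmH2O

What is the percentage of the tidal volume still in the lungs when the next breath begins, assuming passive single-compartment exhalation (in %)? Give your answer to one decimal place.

R = (PIP − Pplat)/V̇ = (16.1 − 11.7) / 0.8833 = 4.4/0.8833 = 4.981 cmH2O·s/L.
C = Vt/(Pplat − PEEP) = 525.0 / (11.7 − 5) = 525.0/6.7 = 78.358 mL/cmH2O.
τ = R × C = 4.981 × 0.07836 L/cmH2O = 0.3903 s.
Fraction remaining at end-expiration = e^(−Te/τ) = e^(−0.60/0.3903) = 0.215 → 21.5%.

21.5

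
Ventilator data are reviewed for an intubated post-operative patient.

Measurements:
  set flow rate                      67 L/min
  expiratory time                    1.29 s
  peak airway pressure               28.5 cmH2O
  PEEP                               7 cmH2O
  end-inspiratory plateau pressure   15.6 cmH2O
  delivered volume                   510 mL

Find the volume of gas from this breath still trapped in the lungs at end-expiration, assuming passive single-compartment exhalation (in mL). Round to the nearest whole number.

78

Flow: 67 L/min ÷ 60 = 1.1167 L/s.
R = (PIP − Pplat)/V̇ = (28.5 − 15.6) / 1.1167 = 12.9/1.1167 = 11.552 cmH2O·s/L.
C = Vt/(Pplat − PEEP) = 510.0 / (15.6 − 7) = 510.0/8.6 = 59.302 mL/cmH2O.
τ = R × C = 11.552 × 0.0593 L/cmH2O = 0.685 s.
Fraction remaining = e^(−Te/τ) = e^(−1.29/0.685) = 0.1521.
Trapped volume = 510.0 × 0.1521 = 77.571 mL.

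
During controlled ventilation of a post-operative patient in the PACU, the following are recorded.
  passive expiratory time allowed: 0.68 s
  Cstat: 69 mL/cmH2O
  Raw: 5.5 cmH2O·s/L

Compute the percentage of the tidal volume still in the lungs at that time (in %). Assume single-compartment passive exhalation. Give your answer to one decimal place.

τ = R × C = 5.5 × 69 mL/cmH2O = 5.5 × 0.069 L/cmH2O = 0.3795 s.
Passive exhalation: V(t)/V₀ = e^(−t/τ) = e^(−0.68/0.3795) = 0.1667.
Fraction remaining = 0.1667 → 16.67%.

16.7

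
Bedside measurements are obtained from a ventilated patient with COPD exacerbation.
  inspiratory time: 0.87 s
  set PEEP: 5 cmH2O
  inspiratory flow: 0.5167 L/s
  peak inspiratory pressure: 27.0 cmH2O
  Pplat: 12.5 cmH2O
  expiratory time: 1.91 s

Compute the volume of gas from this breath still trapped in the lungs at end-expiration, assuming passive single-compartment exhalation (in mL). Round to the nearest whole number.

Vt = flow × Ti = 0.5167 L/s × 0.87 s × 1000 mL/L = 449.53 mL.
R = (PIP − Pplat)/V̇ = (27.0 − 12.5) / 0.5167 = 14.5/0.5167 = 28.063 cmH2O·s/L.
C = Vt/(Pplat − PEEP) = 449.53 / (12.5 − 5) = 449.53/7.5 = 59.937 mL/cmH2O.
τ = R × C = 28.063 × 0.05994 L/cmH2O = 1.682 s.
Fraction remaining = e^(−Te/τ) = e^(−1.91/1.682) = 0.3212.
Trapped volume = 449.53 × 0.3212 = 144.39 mL.

144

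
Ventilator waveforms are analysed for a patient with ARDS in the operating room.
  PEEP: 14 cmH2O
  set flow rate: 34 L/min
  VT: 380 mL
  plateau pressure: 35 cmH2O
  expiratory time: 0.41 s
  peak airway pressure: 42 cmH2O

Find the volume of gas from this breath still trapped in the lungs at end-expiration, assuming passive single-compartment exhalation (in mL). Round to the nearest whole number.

61

Flow: 34 L/min ÷ 60 = 0.5667 L/s.
R = (PIP − Pplat)/V̇ = (42 − 35) / 0.5667 = 7.0/0.5667 = 12.352 cmH2O·s/L.
C = Vt/(Pplat − PEEP) = 380.0 / (35 − 14) = 380.0/21.0 = 18.095 mL/cmH2O.
τ = R × C = 12.352 × 0.0181 L/cmH2O = 0.2236 s.
Fraction remaining = e^(−Te/τ) = e^(−0.41/0.2236) = 0.1598.
Trapped volume = 380.0 × 0.1598 = 60.724 mL.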